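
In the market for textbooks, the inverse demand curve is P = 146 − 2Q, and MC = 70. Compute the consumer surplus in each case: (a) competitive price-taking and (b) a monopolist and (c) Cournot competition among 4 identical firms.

Perfect competition: P = MC = 70, so 146 − 2Q = 70 and Q = 38.
CS = ½·(146 − 70)·38 = 1444.
Monopoly sets MR = MC: 146 − 4Q = 70 ⇒ Q = 19, P = 146 − 2·19 = 108.
CS = ½·(146 − 108)·19 = 361.
Cournot with 4 identical firms: the symmetric best-response condition is 146 − 10q = 70. Each firm produces q = 7.6, total output Q = 30.4, price P = 85.2.
CS = ½·(146 − 85.2)·30.4 = 924.16.

Competition: CS = 1444; Monopoly: CS = 361; Cournot: CS = 924.16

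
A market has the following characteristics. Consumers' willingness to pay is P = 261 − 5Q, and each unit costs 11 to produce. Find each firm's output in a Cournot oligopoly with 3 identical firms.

q_i = 12.5

In a 3-firm Cournot equilibrium, symmetry and the first-order condition give q = (261 − 11)/(20) = 12.5. So Q = 37.5 and P = 73.5.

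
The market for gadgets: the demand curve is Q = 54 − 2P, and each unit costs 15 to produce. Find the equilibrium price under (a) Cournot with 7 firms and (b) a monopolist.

Inverting demand: P = 27 − 0.5Q.
Cournot with 7 identical firms: the symmetric best-response condition is 27 − 4q = 15. Each firm produces q = 3, total output Q = 21, price P = 16.5.
The monopolist equates marginal revenue to marginal cost: 27 − Q = 15, so Q = 12. From demand, P = 21.

Cournot: P = 16.5; Monopoly: P = 21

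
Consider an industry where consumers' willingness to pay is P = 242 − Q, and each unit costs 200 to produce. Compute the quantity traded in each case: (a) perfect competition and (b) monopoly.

Competition: Q = 42; Monopoly: Q = 21

Under competition P = MC = 200, so Q = (242 − 200)/1 = 42.
A monopolist chooses Q where MR = MC. MR = 242 − 2Q; setting this equal to 200 gives Q = 21 and P = 221.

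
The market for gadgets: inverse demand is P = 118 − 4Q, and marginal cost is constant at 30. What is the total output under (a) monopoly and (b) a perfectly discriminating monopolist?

A monopolist chooses Q where MR = MC. MR = 118 − 8Q; setting this equal to 30 gives Q = 11 and P = 74.
Under first-degree price discrimination the firm charges each unit its demand price and produces up to where P = MC, i.e. Q = 22. Consumer surplus is zero; producer surplus equals total surplus.

Monopoly: Q = 11; Perfect PD: Q = 22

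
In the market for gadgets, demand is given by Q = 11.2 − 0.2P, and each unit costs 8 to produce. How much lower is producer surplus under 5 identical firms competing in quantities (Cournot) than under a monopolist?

Inverting demand: P = 56 − 5Q.
A monopolist chooses Q where MR = MC. MR = 56 − 10Q; setting this equal to 8 gives Q = 4.8 and P = 32.
PS = (32 − 8)·4.8 = 115.2.
With 5 symmetric Cournot firms, each firm's FOC gives 56 − 30q = 8, so q = 1.6, Q = 5·1.6 = 8, and P = 16.
PS = (16 − 8)·8 = 64.
Change in producer surplus: 64 − 115.2 = −51.2.

PS falls by 51.2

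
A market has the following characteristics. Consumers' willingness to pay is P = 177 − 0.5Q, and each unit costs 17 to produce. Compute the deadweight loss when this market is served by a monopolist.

Competitive firms price at marginal cost: P = 17, giving Q = 320.
A monopolist chooses Q where MR = MC. MR = 177 − Q; setting this equal to 17 gives Q = 160 and P = 97.
DWL is the triangle between Q = 160 and Q = 320: ½·(320 − 160)·(97 − 17) = 6400.

DWL = 6400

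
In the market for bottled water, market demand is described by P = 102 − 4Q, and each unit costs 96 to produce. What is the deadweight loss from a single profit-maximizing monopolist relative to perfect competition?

DWL = 1.125

Under competition P = MC = 96, so Q = (102 − 96)/4 = 1.5.
The monopolist equates marginal revenue to marginal cost: 102 − 8Q = 96, so Q = 0.75. From demand, P = 99.
DWL is the triangle between Q = 0.75 and Q = 1.5: ½·(1.5 − 0.75)·(99 − 96) = 1.125.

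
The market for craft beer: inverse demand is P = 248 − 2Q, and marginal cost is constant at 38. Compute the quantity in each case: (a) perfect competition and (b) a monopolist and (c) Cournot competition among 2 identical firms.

Competition: Q = 105; Monopoly: Q = 52.5; Cournot: Q = 70

Perfect competition: P = MC = 38, so 248 − 2Q = 38 and Q = 105.
Monopoly sets MR = MC: 248 − 4Q = 38 ⇒ Q = 52.5, P = 248 − 2·52.5 = 143.
Cournot with 2 identical firms: the symmetric best-response condition is 248 − 6q = 38. Each firm produces q = 35, total output Q = 70, price P = 108.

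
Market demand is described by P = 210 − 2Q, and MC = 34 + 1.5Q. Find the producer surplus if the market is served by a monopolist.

PS = 2816

A monopolist chooses Q where MR = MC. MR = 210 − 4Q; setting this equal to 34 + 1.5Q gives Q = 32 and P = 146.
PS = P·Q − VC(Q) = 146·32 − (34·32 + ½·1.5·32²) = 2816.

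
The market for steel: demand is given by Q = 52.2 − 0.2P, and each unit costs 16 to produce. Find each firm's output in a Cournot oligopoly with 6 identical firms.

q_i = 7

Inverting demand: P = 261 − 5Q.
In a 6-firm Cournot equilibrium, symmetry and the first-order condition give q = (261 − 16)/(35) = 7. So Q = 42 and P = 51.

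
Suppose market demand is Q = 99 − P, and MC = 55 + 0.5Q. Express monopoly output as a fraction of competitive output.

Inverting demand: P = 99 − Q.
Monopoly sets MR = MC: 99 − 2Q = 55 + 0.5Q ⇒ Q = 17.6, P = 99 − 17.6 = 81.4.
Competitive equilibrium sets price equal to marginal cost: 99 − Q = 55 + 0.5Q, so Q = 88/3 and P = 209/3.
Ratio Q_m/Q_c = 17.6/(88/3) = 0.6.

Q_m/Q_c = 0.6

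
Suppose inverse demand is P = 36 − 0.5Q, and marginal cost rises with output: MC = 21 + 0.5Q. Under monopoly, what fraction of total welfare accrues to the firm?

Monopoly sets MR = MC: 36 − Q = 21 + 0.5Q ⇒ Q = 10, P = 36 − 0.5·10 = 31.
CS = ½·(36 − 31)·10 = 25.
PS = P·Q − VC(Q) = 31·10 − (21·10 + ½·0.5·10²) = 75.
Share captured = PS/TS = 75/100 = 0.75.

PS/TS = 0.75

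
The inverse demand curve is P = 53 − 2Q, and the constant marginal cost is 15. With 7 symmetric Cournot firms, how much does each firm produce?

q_i = 2.375

Cournot with 7 identical firms: the symmetric best-response condition is 53 − 16q = 15. Each firm produces q = 2.375, total output Q = 16.625, price P = 19.75.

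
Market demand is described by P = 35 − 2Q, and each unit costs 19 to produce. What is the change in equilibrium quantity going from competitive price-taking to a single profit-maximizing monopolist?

Perfect competition: P = MC = 19, so 35 − 2Q = 19 and Q = 8.
Monopoly sets MR = MC: 35 − 4Q = 19 ⇒ Q = 4, P = 35 − 2·4 = 27.
Change in equilibrium quantity: 4 − 8 = −4.

Equilibrium quantity falls by 4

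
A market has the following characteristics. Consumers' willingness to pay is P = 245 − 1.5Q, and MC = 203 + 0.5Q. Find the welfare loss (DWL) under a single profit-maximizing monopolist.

Competitive equilibrium sets price equal to marginal cost: 245 − 1.5Q = 203 + 0.5Q, so Q = 21 and P = 213.5.
A monopolist chooses Q where MR = MC. MR = 245 − 3Q; setting this equal to 203 + 0.5Q gives Q = 12 and P = 227.
CS = ½·(245 − 213.5)·21 = 330.75; PS = (213.5·21 − 203·21 − ½·0.5·21²) = 110.25; TS = 441.
CS = ½·(245 − 227)·12 = 108; PS = (227·12 − 203·12 − ½·0.5·12²) = 252; TS = 360.
DWL = 441 − 360 = 81.

DWL = 81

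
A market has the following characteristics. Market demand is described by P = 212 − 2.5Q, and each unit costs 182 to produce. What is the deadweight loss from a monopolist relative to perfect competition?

DWL = 45

Under competition P = MC = 182, so Q = (212 − 182)/2.5 = 12.
The monopolist equates marginal revenue to marginal cost: 212 − 5Q = 182, so Q = 6. From demand, P = 197.
DWL is the triangle between Q = 6 and Q = 12: ½·(12 − 6)·(197 − 182) = 45.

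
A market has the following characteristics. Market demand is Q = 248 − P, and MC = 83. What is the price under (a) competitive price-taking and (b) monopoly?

Competition: P = 83; Monopoly: P = 165.5

Inverting demand: P = 248 − Q.
Competitive firms price at marginal cost: P = 83, giving Q = 165.
The monopolist equates marginal revenue to marginal cost: 248 − 2Q = 83, so Q = 82.5. From demand, P = 165.5.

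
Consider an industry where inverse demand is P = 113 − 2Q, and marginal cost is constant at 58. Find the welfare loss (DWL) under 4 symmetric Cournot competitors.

Perfect competition: P = MC = 58, so 113 − 2Q = 58 and Q = 27.5.
With 4 symmetric Cournot firms, each firm's FOC gives 113 − 10q = 58, so q = 5.5, Q = 4·5.5 = 22, and P = 69.
DWL is the triangle between Q = 22 and Q = 27.5: ½·(27.5 − 22)·(69 − 58) = 30.25.

DWL = 30.25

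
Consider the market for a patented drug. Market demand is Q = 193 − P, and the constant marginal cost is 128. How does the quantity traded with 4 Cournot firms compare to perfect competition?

Cournot: Q = 52; Competition: Q = 65

Inverting demand: P = 193 − Q.
With 4 symmetric Cournot firms, each firm's FOC gives 193 − 5q = 128, so q = 13, Q = 4·13 = 52, and P = 141.
Under competition P = MC = 128, so Q = (193 − 128)/1 = 65.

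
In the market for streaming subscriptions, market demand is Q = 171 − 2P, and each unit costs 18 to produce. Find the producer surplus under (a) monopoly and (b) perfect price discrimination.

Inverting demand: P = 85.5 − 0.5Q.
A monopolist chooses Q where MR = MC. MR = 85.5 − Q; setting this equal to 18 gives Q = 67.5 and P = 51.75.
PS = (51.75 − 18)·67.5 = 2278.125.
Under first-degree price discrimination the firm charges each unit its demand price and produces up to where P = MC, i.e. Q = 135. Consumer surplus is zero; producer surplus equals total surplus.
PS = ½·(85.5 − 18)·135 = 4556.25.

Monopoly: PS = 2278.125; Perfect PD: PS = 4556.25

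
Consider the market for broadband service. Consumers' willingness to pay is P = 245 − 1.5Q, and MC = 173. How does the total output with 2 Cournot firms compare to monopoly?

With 2 symmetric Cournot firms, each firm's FOC gives 245 − 4.5q = 173, so q = 16, Q = 2·16 = 32, and P = 197.
A monopolist chooses Q where MR = MC. MR = 245 − 3Q; setting this equal to 173 gives Q = 24 and P = 209.

Cournot: Q = 32; Monopoly: Q = 24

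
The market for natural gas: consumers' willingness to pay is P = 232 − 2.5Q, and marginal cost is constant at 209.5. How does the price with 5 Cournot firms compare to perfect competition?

With 5 symmetric Cournot firms, each firm's FOC gives 232 − 15q = 209.5, so q = 1.5, Q = 5·1.5 = 7.5, and P = 213.25.
Perfect competition: P = MC = 209.5, so 232 − 2.5Q = 209.5 and Q = 9.

Cournot: P = 213.25; Competition: P = 209.5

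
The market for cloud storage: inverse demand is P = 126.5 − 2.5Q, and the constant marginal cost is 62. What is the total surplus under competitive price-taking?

TS = 832.05

Under competition P = MC = 62, so Q = (126.5 − 62)/2.5 = 25.8.
CS = ½·(126.5 − 62)·25.8 = 832.05; PS = (62 − 62)·25.8 = 0; TS = 832.05.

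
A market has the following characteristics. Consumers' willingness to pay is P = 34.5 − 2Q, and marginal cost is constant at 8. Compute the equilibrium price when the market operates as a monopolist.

The monopolist equates marginal revenue to marginal cost: 34.5 − 4Q = 8, so Q = 6.625. From demand, P = 21.25.

P = 21.25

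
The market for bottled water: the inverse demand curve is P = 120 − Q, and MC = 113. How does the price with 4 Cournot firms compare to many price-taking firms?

Cournot: P = 114.4; Competition: P = 113

In a 4-firm Cournot equilibrium, symmetry and the first-order condition give q = (120 − 113)/(5) = 1.4. So Q = 5.6 and P = 114.4.
Perfect competition: P = MC = 113, so 120 − Q = 113 and Q = 7.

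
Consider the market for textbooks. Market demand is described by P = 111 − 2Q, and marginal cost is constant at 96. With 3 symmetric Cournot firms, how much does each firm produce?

With 3 symmetric Cournot firms, each firm's FOC gives 111 − 8q = 96, so q = 1.875, Q = 3·1.875 = 5.625, and P = 99.75.

q_i = 1.875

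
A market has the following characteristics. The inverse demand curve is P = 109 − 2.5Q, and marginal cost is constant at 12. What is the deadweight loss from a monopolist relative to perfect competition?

Competitive firms price at marginal cost: P = 12, giving Q = 38.8.
The monopolist equates marginal revenue to marginal cost: 109 − 5Q = 12, so Q = 19.4. From demand, P = 60.5.
DWL is the triangle between Q = 19.4 and Q = 38.8: ½·(38.8 − 19.4)·(60.5 − 12) = 470.45.

DWL = 470.45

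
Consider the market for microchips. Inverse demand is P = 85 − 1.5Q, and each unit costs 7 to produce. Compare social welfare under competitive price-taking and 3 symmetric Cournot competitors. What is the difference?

Perfect competition: P = MC = 7, so 85 − 1.5Q = 7 and Q = 52.
CS = ½·(85 − 7)·52 = 2028; PS = (7 − 7)·52 = 0; TS = 2028.
In a 3-firm Cournot equilibrium, symmetry and the first-order condition give q = (85 − 7)/(6) = 13. So Q = 39 and P = 26.5.
CS = ½·(85 − 26.5)·39 = 1140.75; PS = (26.5 − 7)·39 = 760.5; TS = 1901.25.
Change in social welfare: 1901.25 − 2028 = −126.75.

TS falls by 126.75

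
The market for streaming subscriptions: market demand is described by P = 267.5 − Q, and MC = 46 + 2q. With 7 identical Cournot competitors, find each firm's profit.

In a 7-firm Cournot equilibrium, symmetry and the first-order condition give q = (267.5 − 46)/(10) = 22.15. So Q = 155.05 and P = 112.45.
Each firm's profit = 112.45·22.15 − (46·22.15 + ½·2·22.15²) = 981.245.

π_i = 981.245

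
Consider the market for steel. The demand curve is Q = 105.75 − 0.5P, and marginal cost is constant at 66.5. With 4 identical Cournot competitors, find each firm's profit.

π_i = 420.5

Inverting demand: P = 211.5 − 2Q.
In a 4-firm Cournot equilibrium, symmetry and the first-order condition give q = (211.5 − 66.5)/(10) = 14.5. So Q = 58 and P = 95.5.
Each firm's profit = (95.5 − 66.5)·14.5 = 420.5.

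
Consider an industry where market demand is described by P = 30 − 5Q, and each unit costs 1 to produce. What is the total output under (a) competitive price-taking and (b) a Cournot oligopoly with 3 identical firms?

Competition: Q = 5.8; Cournot: Q = 4.35

Competitive firms price at marginal cost: P = 1, giving Q = 5.8.
Cournot with 3 identical firms: the symmetric best-response condition is 30 − 20q = 1. Each firm produces q = 1.45, total output Q = 4.35, price P = 8.25.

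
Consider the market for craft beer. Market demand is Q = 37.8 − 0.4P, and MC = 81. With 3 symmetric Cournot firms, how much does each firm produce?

q_i = 1.35

Inverting demand: P = 94.5 − 2.5Q.
In a 3-firm Cournot equilibrium, symmetry and the first-order condition give q = (94.5 − 81)/(10) = 1.35. So Q = 4.05 and P = 84.375.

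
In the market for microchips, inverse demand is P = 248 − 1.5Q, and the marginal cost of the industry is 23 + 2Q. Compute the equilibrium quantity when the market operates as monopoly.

Q = 45

The monopolist equates marginal revenue to marginal cost: 248 − 3Q = 23 + 2Q, so Q = 45. From demand, P = 180.5.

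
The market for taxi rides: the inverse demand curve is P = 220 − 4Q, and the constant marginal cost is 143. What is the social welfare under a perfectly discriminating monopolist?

TS = 741.125

With perfect price discrimination, output is the efficient level Q = 19.25 (where demand meets MC), but every buyer pays their willingness to pay: CS = 0 and PS = total surplus.
TS = 741.125 (equal to competitive TS).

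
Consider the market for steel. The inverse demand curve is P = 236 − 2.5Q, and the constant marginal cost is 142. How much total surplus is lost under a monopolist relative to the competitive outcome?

Competitive firms price at marginal cost: P = 142, giving Q = 37.6.
The monopolist equates marginal revenue to marginal cost: 236 − 5Q = 142, so Q = 18.8. From demand, P = 189.
DWL is the triangle between Q = 18.8 and Q = 37.6: ½·(37.6 − 18.8)·(189 − 142) = 441.8.

DWL = 441.8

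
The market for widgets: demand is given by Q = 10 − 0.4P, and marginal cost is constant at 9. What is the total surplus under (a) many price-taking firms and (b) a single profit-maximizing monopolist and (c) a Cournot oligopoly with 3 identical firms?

Inverting demand: P = 25 − 2.5Q.
Perfect competition: P = MC = 9, so 25 − 2.5Q = 9 and Q = 6.4.
CS = ½·(25 − 9)·6.4 = 51.2; PS = (9 − 9)·6.4 = 0; TS = 51.2.
The monopolist equates marginal revenue to marginal cost: 25 − 5Q = 9, so Q = 3.2. From demand, P = 17.
CS = ½·(25 − 17)·3.2 = 12.8; PS = (17 − 9)·3.2 = 25.6; TS = 38.4.
With 3 symmetric Cournot firms, each firm's FOC gives 25 − 10q = 9, so q = 1.6, Q = 3·1.6 = 4.8, and P = 13.
CS = ½·(25 − 13)·4.8 = 28.8; PS = (13 − 9)·4.8 = 19.2; TS = 48.

Competition: TS = 51.2; Monopoly: TS = 38.4; Cournot: TS = 48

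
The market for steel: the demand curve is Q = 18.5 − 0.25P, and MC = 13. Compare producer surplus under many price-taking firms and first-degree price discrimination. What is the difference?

Producer surplus rises by 465.125

Inverting demand: P = 74 − 4Q.
Under competition P = MC = 13, so Q = (74 − 13)/4 = 15.25.
PS = (13 − 13)·15.25 = 0.
Under first-degree price discrimination the firm charges each unit its demand price and produces up to where P = MC, i.e. Q = 15.25. Consumer surplus is zero; producer surplus equals total surplus.
PS = ½·(74 − 13)·15.25 = 465.125.
Change in producer surplus: 465.125 − 0 = 465.125.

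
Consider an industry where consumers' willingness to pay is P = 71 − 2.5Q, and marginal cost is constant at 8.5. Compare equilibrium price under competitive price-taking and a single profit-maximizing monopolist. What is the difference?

Equilibrium price rises by 31.25

Competitive firms price at marginal cost: P = 8.5, giving Q = 25.
Monopoly sets MR = MC: 71 − 5Q = 8.5 ⇒ Q = 12.5, P = 71 − 2.5·12.5 = 39.75.
Change in equilibrium price: 39.75 − 8.5 = 31.25.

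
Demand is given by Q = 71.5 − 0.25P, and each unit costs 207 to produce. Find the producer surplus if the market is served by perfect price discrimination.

Inverting demand: P = 286 − 4Q.
Under first-degree price discrimination the firm charges each unit its demand price and produces up to where P = MC, i.e. Q = 19.75. Consumer surplus is zero; producer surplus equals total surplus.
PS = ½·(286 − 207)·19.75 = 780.125.

PS = 780.125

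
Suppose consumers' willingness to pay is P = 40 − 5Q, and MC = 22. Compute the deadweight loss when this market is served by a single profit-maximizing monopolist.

DWL = 8.1

Perfect competition: P = MC = 22, so 40 − 5Q = 22 and Q = 3.6.
Monopoly sets MR = MC: 40 − 10Q = 22 ⇒ Q = 1.8, P = 40 − 5·1.8 = 31.
DWL is the triangle between Q = 1.8 and Q = 3.6: ½·(3.6 − 1.8)·(31 − 22) = 8.1.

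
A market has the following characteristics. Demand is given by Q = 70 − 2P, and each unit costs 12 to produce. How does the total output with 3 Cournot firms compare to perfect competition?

Cournot: Q = 34.5; Competition: Q = 46

Inverting demand: P = 35 − 0.5Q.
In a 3-firm Cournot equilibrium, symmetry and the first-order condition give q = (35 − 12)/(2) = 11.5. So Q = 34.5 and P = 17.75.
Competitive firms price at marginal cost: P = 12, giving Q = 46.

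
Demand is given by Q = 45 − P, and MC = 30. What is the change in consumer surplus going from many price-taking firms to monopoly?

CS falls by 84.375

Inverting demand: P = 45 − Q.
Competitive firms price at marginal cost: P = 30, giving Q = 15.
CS = ½·(45 − 30)·15 = 112.5.
A monopolist chooses Q where MR = MC. MR = 45 − 2Q; setting this equal to 30 gives Q = 7.5 and P = 37.5.
CS = ½·(45 − 37.5)·7.5 = 28.125.
Change in consumer surplus: 28.125 − 112.5 = −84.375.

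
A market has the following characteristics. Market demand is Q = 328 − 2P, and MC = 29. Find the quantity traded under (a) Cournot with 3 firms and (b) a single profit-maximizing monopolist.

Cournot: Q = 202.5; Monopoly: Q = 135

Inverting demand: P = 164 − 0.5Q.
With 3 symmetric Cournot firms, each firm's FOC gives 164 − 2q = 29, so q = 67.5, Q = 3·67.5 = 202.5, and P = 62.75.
A monopolist chooses Q where MR = MC. MR = 164 − Q; setting this equal to 29 gives Q = 135 and P = 96.5.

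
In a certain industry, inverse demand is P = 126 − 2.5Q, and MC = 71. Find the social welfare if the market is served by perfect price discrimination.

TS = 605

With perfect price discrimination, output is the efficient level Q = 22 (where demand meets MC), but every buyer pays their willingness to pay: CS = 0 and PS = total surplus.
TS = 605 (equal to competitive TS).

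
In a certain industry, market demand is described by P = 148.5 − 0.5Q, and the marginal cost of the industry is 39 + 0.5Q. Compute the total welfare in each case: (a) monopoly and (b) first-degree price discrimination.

The monopolist equates marginal revenue to marginal cost: 148.5 − Q = 39 + 0.5Q, so Q = 73. From demand, P = 112.
CS = ½·(148.5 − 112)·73 = 1332.25; PS = (112·73 − 39·73 − ½·0.5·73²) = 3996.75; TS = 5329.
Under first-degree price discrimination the firm charges each unit its demand price and produces up to where P = MC, i.e. Q = 109.5. Consumer surplus is zero; producer surplus equals total surplus.
TS = 5995.125 (equal to competitive TS).

Monopoly: TS = 5329; Perfect PD: TS = 5995.125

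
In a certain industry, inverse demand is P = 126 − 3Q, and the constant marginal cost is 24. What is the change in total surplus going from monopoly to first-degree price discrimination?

The monopolist equates marginal revenue to marginal cost: 126 − 6Q = 24, so Q = 17. From demand, P = 75.
CS = ½·(126 − 75)·17 = 433.5; PS = (75 − 24)·17 = 867; TS = 1300.5.
With perfect price discrimination, output is the efficient level Q = 34 (where demand meets MC), but every buyer pays their willingness to pay: CS = 0 and PS = total surplus.
TS = 1734 (equal to competitive TS).
Change in total surplus: 1734 − 1300.5 = 433.5.

TS rises by 433.5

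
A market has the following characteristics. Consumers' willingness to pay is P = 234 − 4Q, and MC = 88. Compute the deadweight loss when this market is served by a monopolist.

DWL = 666.125

Competitive firms price at marginal cost: P = 88, giving Q = 36.5.
Monopoly sets MR = MC: 234 − 8Q = 88 ⇒ Q = 18.25, P = 234 − 4·18.25 = 161.
DWL is the triangle between Q = 18.25 and Q = 36.5: ½·(36.5 − 18.25)·(161 − 88) = 666.125.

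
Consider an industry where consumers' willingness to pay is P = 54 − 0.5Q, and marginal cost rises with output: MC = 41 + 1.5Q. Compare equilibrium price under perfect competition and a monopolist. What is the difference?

Under competition P = MC: 54 − 0.5Q = 41 + 1.5Q ⇒ Q = 6.5, P = 50.75.
The monopolist equates marginal revenue to marginal cost: 54 − Q = 41 + 1.5Q, so Q = 5.2. From demand, P = 51.4.
Change in equilibrium price: 51.4 − 50.75 = 0.65.

P rises by 0.65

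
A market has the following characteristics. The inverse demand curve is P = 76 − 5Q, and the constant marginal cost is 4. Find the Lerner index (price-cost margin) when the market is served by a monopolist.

Lerner index = 0.9

A monopolist chooses Q where MR = MC. MR = 76 − 10Q; setting this equal to 4 gives Q = 7.2 and P = 40.
Lerner index = (P − MC)/P = (40 − 4)/40 = 0.9.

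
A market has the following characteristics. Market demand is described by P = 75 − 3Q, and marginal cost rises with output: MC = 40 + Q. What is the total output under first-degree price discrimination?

Q = 8.75

A perfectly discriminating monopolist sells every unit with P(Q) ≥ MC(Q), so output equals the competitive quantity Q = 8.75. Each buyer pays their reservation price, so CS = 0 and the firm captures all surplus.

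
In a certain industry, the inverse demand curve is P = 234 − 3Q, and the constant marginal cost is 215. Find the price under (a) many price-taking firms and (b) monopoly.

Competition: P = 215; Monopoly: P = 224.5

Competitive firms price at marginal cost: P = 215, giving Q = 19/3.
The monopolist equates marginal revenue to marginal cost: 234 − 6Q = 215, so Q = 19/6. From demand, P = 224.5.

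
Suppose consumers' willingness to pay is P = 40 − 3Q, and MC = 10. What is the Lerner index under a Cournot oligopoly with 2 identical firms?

With 2 symmetric Cournot firms, each firm's FOC gives 40 − 9q = 10, so q = 10/3, Q = 2·10/3 = 20/3, and P = 20.
Lerner index = (P − MC)/P = (20 − 10)/20 = 0.5.

Lerner index = 0.5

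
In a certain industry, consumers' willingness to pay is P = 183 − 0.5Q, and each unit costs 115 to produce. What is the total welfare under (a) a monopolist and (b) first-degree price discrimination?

Monopoly: TS = 3468; Perfect PD: TS = 4624

Monopoly sets MR = MC: 183 − Q = 115 ⇒ Q = 68, P = 183 − 0.5·68 = 149.
CS = ½·(183 − 149)·68 = 1156; PS = (149 − 115)·68 = 2312; TS = 3468.
A perfectly discriminating monopolist sells every unit with P(Q) ≥ MC(Q), so output equals the competitive quantity Q = 136. Each buyer pays their reservation price, so CS = 0 and the firm captures all surplus.
TS = 4624 (equal to competitive TS).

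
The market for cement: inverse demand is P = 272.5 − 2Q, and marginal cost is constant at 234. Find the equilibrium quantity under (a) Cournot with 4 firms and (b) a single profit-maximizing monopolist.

Cournot: Q = 15.4; Monopoly: Q = 9.625

Cournot with 4 identical firms: the symmetric best-response condition is 272.5 − 10q = 234. Each firm produces q = 3.85, total output Q = 15.4, price P = 241.7.
Monopoly sets MR = MC: 272.5 − 4Q = 234 ⇒ Q = 9.625, P = 272.5 − 2·9.625 = 253.25.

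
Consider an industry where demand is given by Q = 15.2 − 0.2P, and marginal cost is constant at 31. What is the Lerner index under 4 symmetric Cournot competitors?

Inverting demand: P = 76 − 5Q.
Cournot with 4 identical firms: the symmetric best-response condition is 76 − 25q = 31. Each firm produces q = 1.8, total output Q = 7.2, price P = 40.
Lerner index = (P − MC)/P = (40 − 31)/40 = 0.225.

Lerner index = 0.225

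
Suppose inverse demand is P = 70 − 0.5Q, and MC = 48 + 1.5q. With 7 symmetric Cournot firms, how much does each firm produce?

Cournot with 7 identical firms: the symmetric best-response condition is 70 − 4q = 48 + 1.5q. Each firm produces q = 4, total output Q = 28, price P = 56.

q_i = 4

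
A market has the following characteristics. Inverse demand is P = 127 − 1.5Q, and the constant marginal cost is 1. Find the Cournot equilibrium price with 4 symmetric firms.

P = 26.2

With 4 symmetric Cournot firms, each firm's FOC gives 127 − 7.5q = 1, so q = 16.8, Q = 4·16.8 = 67.2, and P = 26.2.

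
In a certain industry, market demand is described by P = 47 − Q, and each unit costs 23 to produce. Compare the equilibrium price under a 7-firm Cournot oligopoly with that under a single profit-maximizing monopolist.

With 7 symmetric Cournot firms, each firm's FOC gives 47 − 8q = 23, so q = 3, Q = 7·3 = 21, and P = 26.
The monopolist equates marginal revenue to marginal cost: 47 − 2Q = 23, so Q = 12. From demand, P = 35.

Cournot: P = 26; Monopoly: P = 35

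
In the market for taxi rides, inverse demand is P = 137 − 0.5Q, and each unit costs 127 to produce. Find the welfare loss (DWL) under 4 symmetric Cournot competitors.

DWL = 4

Under competition P = MC = 127, so Q = (137 − 127)/0.5 = 20.
Cournot with 4 identical firms: the symmetric best-response condition is 137 − 2.5q = 127. Each firm produces q = 4, total output Q = 16, price P = 129.
DWL is the triangle between Q = 16 and Q = 20: ½·(20 − 16)·(129 − 127) = 4.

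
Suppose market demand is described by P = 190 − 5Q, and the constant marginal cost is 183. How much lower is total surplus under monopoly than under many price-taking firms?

Total surplus falls by 1.225

Perfect competition: P = MC = 183, so 190 − 5Q = 183 and Q = 1.4.
CS = ½·(190 − 183)·1.4 = 4.9; PS = (183 − 183)·1.4 = 0; TS = 4.9.
A monopolist chooses Q where MR = MC. MR = 190 − 10Q; setting this equal to 183 gives Q = 0.7 and P = 186.5.
CS = ½·(190 − 186.5)·0.7 = 1.225; PS = (186.5 − 183)·0.7 = 2.45; TS = 3.675.
Change in total surplus: 3.675 − 4.9 = −1.225.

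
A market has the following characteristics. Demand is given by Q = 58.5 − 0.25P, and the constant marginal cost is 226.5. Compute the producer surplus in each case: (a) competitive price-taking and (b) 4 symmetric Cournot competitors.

Inverting demand: P = 234 − 4Q.
Perfect competition: P = MC = 226.5, so 234 − 4Q = 226.5 and Q = 1.875.
PS = (226.5 − 226.5)·1.875 = 0.
In a 4-firm Cournot equilibrium, symmetry and the first-order condition give q = (234 − 226.5)/(20) = 0.375. So Q = 1.5 and P = 228.
PS = (228 − 226.5)·1.5 = 2.25.

Competition: PS = 0; Cournot: PS = 2.25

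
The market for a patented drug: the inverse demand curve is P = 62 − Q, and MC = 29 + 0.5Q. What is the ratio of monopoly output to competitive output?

The monopolist equates marginal revenue to marginal cost: 62 − 2Q = 29 + 0.5Q, so Q = 13.2. From demand, P = 48.8.
Competitive equilibrium sets price equal to marginal cost: 62 − Q = 29 + 0.5Q, so Q = 22 and P = 40.
Ratio Q_m/Q_c = 13.2/22 = 0.6.

Q_m/Q_c = 0.6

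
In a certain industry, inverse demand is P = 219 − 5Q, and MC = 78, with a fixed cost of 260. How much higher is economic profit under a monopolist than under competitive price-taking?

Under competition P = MC = 78, so Q = (219 − 78)/5 = 28.2.
Profit = (78 − 78)·28.2 − 260 = −260.
The monopolist equates marginal revenue to marginal cost: 219 − 10Q = 78, so Q = 14.1. From demand, P = 148.5.
Profit = (148.5 − 78)·14.1 − 260 = 734.05.
Change in economic profit: 734.05 − −260 = 994.05.

Economic profit rises by 994.05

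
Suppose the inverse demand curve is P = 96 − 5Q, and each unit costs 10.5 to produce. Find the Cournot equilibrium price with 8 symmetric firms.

In a 8-firm Cournot equilibrium, symmetry and the first-order condition give q = (96 − 10.5)/(45) = 1.9. So Q = 15.2 and P = 20.

P = 20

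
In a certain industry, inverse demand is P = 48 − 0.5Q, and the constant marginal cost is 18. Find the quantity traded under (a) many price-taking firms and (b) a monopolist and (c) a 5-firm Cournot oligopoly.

Competition: Q = 60; Monopoly: Q = 30; Cournot: Q = 50

Competitive firms price at marginal cost: P = 18, giving Q = 60.
The monopolist equates marginal revenue to marginal cost: 48 − Q = 18, so Q = 30. From demand, P = 33.
Cournot with 5 identical firms: the symmetric best-response condition is 48 − 3q = 18. Each firm produces q = 10, total output Q = 50, price P = 23.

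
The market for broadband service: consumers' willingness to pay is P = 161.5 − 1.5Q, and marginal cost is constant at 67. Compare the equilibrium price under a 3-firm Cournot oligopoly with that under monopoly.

Cournot: P = 90.625; Monopoly: P = 114.25

In a 3-firm Cournot equilibrium, symmetry and the first-order condition give q = (161.5 − 67)/(6) = 15.75. So Q = 47.25 and P = 90.625.
The monopolist equates marginal revenue to marginal cost: 161.5 − 3Q = 67, so Q = 31.5. From demand, P = 114.25.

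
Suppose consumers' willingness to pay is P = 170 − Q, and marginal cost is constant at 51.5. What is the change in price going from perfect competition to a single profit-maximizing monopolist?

Competitive firms price at marginal cost: P = 51.5, giving Q = 118.5.
A monopolist chooses Q where MR = MC. MR = 170 − 2Q; setting this equal to 51.5 gives Q = 59.25 and P = 110.75.
Change in price: 110.75 − 51.5 = 59.25.

P rises by 59.25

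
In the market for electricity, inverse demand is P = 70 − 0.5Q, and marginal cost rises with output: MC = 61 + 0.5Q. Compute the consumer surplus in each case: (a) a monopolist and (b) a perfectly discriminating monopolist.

Monopoly: CS = 9; Perfect PD: CS = 0

A monopolist chooses Q where MR = MC. MR = 70 − Q; setting this equal to 61 + 0.5Q gives Q = 6 and P = 67.
CS = ½·(70 − 67)·6 = 9.
A perfectly discriminating monopolist sells every unit with P(Q) ≥ MC(Q), so output equals the competitive quantity Q = 9. Each buyer pays their reservation price, so CS = 0 and the firm captures all surplus.
CS = 0.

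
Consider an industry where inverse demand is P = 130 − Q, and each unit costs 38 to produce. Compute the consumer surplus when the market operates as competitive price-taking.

CS = 4232

Competitive firms price at marginal cost: P = 38, giving Q = 92.
CS = ½·(130 − 38)·92 = 4232.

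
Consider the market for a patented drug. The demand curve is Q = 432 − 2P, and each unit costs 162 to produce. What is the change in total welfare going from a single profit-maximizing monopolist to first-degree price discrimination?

TS rises by 729

Inverting demand: P = 216 − 0.5Q.
A monopolist chooses Q where MR = MC. MR = 216 − Q; setting this equal to 162 gives Q = 54 and P = 189.
CS = ½·(216 − 189)·54 = 729; PS = (189 − 162)·54 = 1458; TS = 2187.
A perfectly discriminating monopolist sells every unit with P(Q) ≥ MC(Q), so output equals the competitive quantity Q = 108. Each buyer pays their reservation price, so CS = 0 and the firm captures all surplus.
TS = 2916 (equal to competitive TS).
Change in total welfare: 2916 − 2187 = 729.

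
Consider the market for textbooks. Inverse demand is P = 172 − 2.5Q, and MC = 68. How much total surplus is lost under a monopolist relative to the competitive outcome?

Under competition P = MC = 68, so Q = (172 − 68)/2.5 = 41.6.
Monopoly sets MR = MC: 172 − 5Q = 68 ⇒ Q = 20.8, P = 172 − 2.5·20.8 = 120.
DWL is the triangle between Q = 20.8 and Q = 41.6: ½·(41.6 − 20.8)·(120 − 68) = 540.8.

DWL = 540.8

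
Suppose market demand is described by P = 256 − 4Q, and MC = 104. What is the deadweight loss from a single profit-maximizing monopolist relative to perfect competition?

Under competition P = MC = 104, so Q = (256 − 104)/4 = 38.
Monopoly sets MR = MC: 256 − 8Q = 104 ⇒ Q = 19, P = 256 − 4·19 = 180.
DWL is the triangle between Q = 19 and Q = 38: ½·(38 − 19)·(180 − 104) = 722.

DWL = 722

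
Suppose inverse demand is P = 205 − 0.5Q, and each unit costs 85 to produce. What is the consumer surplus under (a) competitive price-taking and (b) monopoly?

Competition: CS = 14400; Monopoly: CS = 3600

Perfect competition: P = MC = 85, so 205 − 0.5Q = 85 and Q = 240.
CS = ½·(205 − 85)·240 = 14400.
The monopolist equates marginal revenue to marginal cost: 205 − Q = 85, so Q = 120. From demand, P = 145.
CS = ½·(205 − 145)·120 = 3600.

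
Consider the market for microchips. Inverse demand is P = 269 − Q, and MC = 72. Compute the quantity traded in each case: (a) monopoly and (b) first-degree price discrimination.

The monopolist equates marginal revenue to marginal cost: 269 − 2Q = 72, so Q = 98.5. From demand, P = 170.5.
Under first-degree price discrimination the firm charges each unit its demand price and produces up to where P = MC, i.e. Q = 197. Consumer surplus is zero; producer surplus equals total surplus.

Monopoly: Q = 98.5; Perfect PD: Q = 197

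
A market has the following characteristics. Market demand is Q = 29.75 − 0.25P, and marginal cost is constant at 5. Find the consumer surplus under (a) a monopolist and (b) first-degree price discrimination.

Inverting demand: P = 119 − 4Q.
Monopoly sets MR = MC: 119 − 8Q = 5 ⇒ Q = 14.25, P = 119 − 4·14.25 = 62.
CS = ½·(119 − 62)·14.25 = 406.125.
With perfect price discrimination, output is the efficient level Q = 28.5 (where demand meets MC), but every buyer pays their willingness to pay: CS = 0 and PS = total surplus.
CS = 0.

Monopoly: CS = 406.125; Perfect PD: CS = 0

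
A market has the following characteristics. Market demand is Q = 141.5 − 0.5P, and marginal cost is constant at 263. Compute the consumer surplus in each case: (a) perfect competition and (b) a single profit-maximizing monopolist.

Competition: CS = 100; Monopoly: CS = 25

Inverting demand: P = 283 − 2Q.
Under competition P = MC = 263, so Q = (283 − 263)/2 = 10.
CS = ½·(283 − 263)·10 = 100.
Monopoly sets MR = MC: 283 − 4Q = 263 ⇒ Q = 5, P = 283 − 2·5 = 273.
CS = ½·(283 − 273)·5 = 25.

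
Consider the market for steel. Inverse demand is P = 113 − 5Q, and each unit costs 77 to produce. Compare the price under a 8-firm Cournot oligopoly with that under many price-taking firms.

With 8 symmetric Cournot firms, each firm's FOC gives 113 − 45q = 77, so q = 0.8, Q = 8·0.8 = 6.4, and P = 81.
Perfect competition: P = MC = 77, so 113 − 5Q = 77 and Q = 7.2.

Cournot: P = 81; Competition: P = 77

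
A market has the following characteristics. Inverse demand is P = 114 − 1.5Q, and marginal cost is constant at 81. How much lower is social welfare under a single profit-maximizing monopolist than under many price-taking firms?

TS falls by 90.75

Perfect competition: P = MC = 81, so 114 − 1.5Q = 81 and Q = 22.
CS = ½·(114 − 81)·22 = 363; PS = (81 − 81)·22 = 0; TS = 363.
Monopoly sets MR = MC: 114 − 3Q = 81 ⇒ Q = 11, P = 114 − 1.5·11 = 97.5.
CS = ½·(114 − 97.5)·11 = 90.75; PS = (97.5 − 81)·11 = 181.5; TS = 272.25.
Change in social welfare: 272.25 − 363 = −90.75.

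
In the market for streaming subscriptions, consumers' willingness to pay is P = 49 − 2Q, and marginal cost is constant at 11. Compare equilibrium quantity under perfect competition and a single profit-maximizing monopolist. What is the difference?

Equilibrium quantity falls by 9.5

Under competition P = MC = 11, so Q = (49 − 11)/2 = 19.
Monopoly sets MR = MC: 49 − 4Q = 11 ⇒ Q = 9.5, P = 49 − 2·9.5 = 30.
Change in equilibrium quantity: 9.5 − 19 = −9.5.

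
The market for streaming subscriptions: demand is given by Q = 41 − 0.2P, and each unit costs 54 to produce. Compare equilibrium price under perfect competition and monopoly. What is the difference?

P rises by 75.5

Inverting demand: P = 205 − 5Q.
Under competition P = MC = 54, so Q = (205 − 54)/5 = 30.2.
A monopolist chooses Q where MR = MC. MR = 205 − 10Q; setting this equal to 54 gives Q = 15.1 and P = 129.5.
Change in equilibrium price: 129.5 − 54 = 75.5.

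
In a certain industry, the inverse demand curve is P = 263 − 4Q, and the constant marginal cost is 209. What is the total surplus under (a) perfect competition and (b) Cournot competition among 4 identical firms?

Competitive firms price at marginal cost: P = 209, giving Q = 13.5.
CS = ½·(263 − 209)·13.5 = 364.5; PS = (209 − 209)·13.5 = 0; TS = 364.5.
Cournot with 4 identical firms: the symmetric best-response condition is 263 − 20q = 209. Each firm produces q = 2.7, total output Q = 10.8, price P = 219.8.
CS = ½·(263 − 219.8)·10.8 = 233.28; PS = (219.8 − 209)·10.8 = 116.64; TS = 349.92.

Competition: TS = 364.5; Cournot: TS = 349.92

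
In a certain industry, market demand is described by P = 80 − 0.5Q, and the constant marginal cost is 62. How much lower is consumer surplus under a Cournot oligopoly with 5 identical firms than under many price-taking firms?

CS falls by 99

Under competition P = MC = 62, so Q = (80 − 62)/0.5 = 36.
CS = ½·(80 − 62)·36 = 324.
With 5 symmetric Cournot firms, each firm's FOC gives 80 − 3q = 62, so q = 6, Q = 5·6 = 30, and P = 65.
CS = ½·(80 − 65)·30 = 225.
Change in consumer surplus: 225 − 324 = −99.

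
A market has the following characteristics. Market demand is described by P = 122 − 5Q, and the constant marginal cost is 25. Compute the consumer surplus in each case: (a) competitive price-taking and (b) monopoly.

Competition: CS = 940.9; Monopoly: CS = 235.225

Competitive firms price at marginal cost: P = 25, giving Q = 19.4.
CS = ½·(122 − 25)·19.4 = 940.9.
A monopolist chooses Q where MR = MC. MR = 122 − 10Q; setting this equal to 25 gives Q = 9.7 and P = 73.5.
CS = ½·(122 − 73.5)·9.7 = 235.225.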